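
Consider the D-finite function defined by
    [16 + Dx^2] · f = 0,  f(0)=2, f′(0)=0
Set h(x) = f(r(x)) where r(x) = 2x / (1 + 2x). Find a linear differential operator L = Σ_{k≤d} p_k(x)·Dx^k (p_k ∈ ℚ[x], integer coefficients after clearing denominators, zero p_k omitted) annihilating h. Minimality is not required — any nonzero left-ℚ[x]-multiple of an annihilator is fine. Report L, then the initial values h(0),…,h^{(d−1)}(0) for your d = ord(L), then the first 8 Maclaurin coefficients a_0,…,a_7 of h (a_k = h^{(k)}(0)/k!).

L = 64 + (4 + 24·x + 48·x^2 + 32·x^3)·Dx + (1 + 8·x + 24·x^2 + 32·x^3 + 16·x^4)·Dx^2  (order 2).
h: a_k = 2, 0, -64, 256, -1280/3, -2048/3, 351232/45, -167936/5, …
ICs: h(0) = 2, h′(0) = 0.

f: a_k = 2, 0, -16, 0, 64/3, 0, -512/45, 0, …
Substitute x→r, Dx→(1/r')Dx; clear ⇒ L₀.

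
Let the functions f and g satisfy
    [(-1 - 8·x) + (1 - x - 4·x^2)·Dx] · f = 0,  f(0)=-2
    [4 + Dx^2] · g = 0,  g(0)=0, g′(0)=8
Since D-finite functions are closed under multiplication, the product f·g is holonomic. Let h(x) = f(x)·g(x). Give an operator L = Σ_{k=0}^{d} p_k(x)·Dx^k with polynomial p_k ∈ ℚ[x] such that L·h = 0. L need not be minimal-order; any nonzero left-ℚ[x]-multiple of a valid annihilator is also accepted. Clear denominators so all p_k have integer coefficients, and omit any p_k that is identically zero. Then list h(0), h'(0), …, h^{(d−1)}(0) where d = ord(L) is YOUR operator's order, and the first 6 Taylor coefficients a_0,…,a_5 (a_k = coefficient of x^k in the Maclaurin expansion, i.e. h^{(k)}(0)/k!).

f: a_k = -2, -2, -10, -18, -58, -130, …
g: a_k = 0, 8, 0, -16/3, 0, 16/15, …
Product ⇒ symmetric product L₀, ord ≤ 2.
L = (4 + 4·x + 16·x^2) + (2 + 16·x)·Dx + (-1 + x + 4·x^2)·Dx^2  (order 2).
h: a_k = 0, -16, -16, -208/3, -400/3, -2064/5, …
ICs: h(0) = 0, h′(0) = -16.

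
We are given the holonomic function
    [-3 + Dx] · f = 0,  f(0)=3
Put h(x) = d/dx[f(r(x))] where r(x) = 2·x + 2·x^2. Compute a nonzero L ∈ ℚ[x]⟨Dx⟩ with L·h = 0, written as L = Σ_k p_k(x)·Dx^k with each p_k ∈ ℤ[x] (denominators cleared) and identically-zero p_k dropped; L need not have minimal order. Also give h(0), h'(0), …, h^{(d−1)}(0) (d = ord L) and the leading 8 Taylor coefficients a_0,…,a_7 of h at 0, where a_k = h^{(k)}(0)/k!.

L = (8 + 24·x + 24·x^2) + (-1 - 2·x)·Dx  (order 1).
h: a_k = 18, 144, 648, 2160, 5832, 67392/5, 137376/5, 1767744/35, …
ICs: h(0) = 18.

f: a_k = 3, 9, 27/2, 27/2, 81/8, 243/40, 243/80, 729/560, …
Change of var in L_f (x↦r) gives L₀.
h₀' ⇒ L via d/dx closure of L₀.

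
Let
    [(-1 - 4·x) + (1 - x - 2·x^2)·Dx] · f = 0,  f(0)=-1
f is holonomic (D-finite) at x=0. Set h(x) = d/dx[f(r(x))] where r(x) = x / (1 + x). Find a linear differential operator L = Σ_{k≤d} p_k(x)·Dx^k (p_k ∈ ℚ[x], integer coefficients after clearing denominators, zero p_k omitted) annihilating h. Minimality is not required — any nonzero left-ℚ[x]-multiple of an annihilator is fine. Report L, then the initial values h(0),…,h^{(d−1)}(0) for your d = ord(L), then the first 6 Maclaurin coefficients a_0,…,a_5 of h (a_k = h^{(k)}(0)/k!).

L = (4 + 12·x + 36·x^2 + 20·x^3) + (-1 - 7·x - 9·x^2 + 7·x^3 + 10·x^4)·Dx  (order 1).
h: a_k = -1, -4, 0, -16, 20, -72, …
ICs: h(0) = -1.

f: a_k = -1, -1, -3, -5, -11, -21, …
Substitute x→r, Dx→(1/r')Dx; clear ⇒ L₀.
Derive L from L₀ (diff closure).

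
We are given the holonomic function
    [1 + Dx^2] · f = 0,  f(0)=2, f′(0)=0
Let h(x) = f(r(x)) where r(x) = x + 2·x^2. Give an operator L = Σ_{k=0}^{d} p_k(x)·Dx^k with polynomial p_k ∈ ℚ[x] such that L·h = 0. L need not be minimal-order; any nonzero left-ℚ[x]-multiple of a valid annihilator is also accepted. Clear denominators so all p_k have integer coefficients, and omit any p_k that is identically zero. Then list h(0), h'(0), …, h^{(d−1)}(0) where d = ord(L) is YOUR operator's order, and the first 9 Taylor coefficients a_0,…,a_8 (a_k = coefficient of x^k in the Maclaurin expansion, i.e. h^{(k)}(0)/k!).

f: a_k = 2, 0, -1, 0, 1/12, 0, -1/360, 0, 1/20160, …
f∘r: x↦r, Dx↦Dx/r' in L_f ⇒ L₀.
L = (1 + 12·x + 48·x^2 + 64·x^3) - 4·Dx + (1 + 4·x)·Dx^2  (order 2).
h: a_k = 2, 0, -1, -4, -47/12, 2/3, 719/360, 79/30, 23521/20160, …
ICs: h(0) = 2, h′(0) = 0.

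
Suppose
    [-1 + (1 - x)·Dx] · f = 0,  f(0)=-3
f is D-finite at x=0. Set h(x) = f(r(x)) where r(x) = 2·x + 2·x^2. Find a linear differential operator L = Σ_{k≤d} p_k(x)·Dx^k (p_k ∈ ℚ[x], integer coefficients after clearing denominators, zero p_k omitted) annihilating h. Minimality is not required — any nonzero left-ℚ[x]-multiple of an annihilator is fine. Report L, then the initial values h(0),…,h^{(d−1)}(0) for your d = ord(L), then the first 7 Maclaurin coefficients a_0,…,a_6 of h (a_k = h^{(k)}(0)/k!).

L = (2 + 4·x) + (-1 + 2·x + 2·x^2)·Dx  (order 1).
h: a_k = -3, -6, -18, -48, -132, -360, -984, …
ICs: h(0) = -3.

f: a_k = -3, -3, -3, -3, -3, -3, -3, …
Substitute x→r, Dx→(1/r')Dx; clear ⇒ L₀.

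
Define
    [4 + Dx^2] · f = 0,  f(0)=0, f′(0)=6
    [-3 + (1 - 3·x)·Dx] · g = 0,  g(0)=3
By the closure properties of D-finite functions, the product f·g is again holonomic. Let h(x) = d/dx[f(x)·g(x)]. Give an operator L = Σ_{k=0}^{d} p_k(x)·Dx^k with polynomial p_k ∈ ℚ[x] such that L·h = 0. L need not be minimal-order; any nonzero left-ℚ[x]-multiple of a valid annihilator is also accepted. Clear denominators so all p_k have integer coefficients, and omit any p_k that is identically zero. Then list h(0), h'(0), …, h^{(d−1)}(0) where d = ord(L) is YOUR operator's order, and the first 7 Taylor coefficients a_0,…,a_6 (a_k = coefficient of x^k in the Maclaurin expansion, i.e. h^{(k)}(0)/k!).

f: a_k = 0, 6, 0, -4, 0, 4/5, 0, …
g: a_k = 3, 9, 27, 81, 243, 729, 2187, …
L₀ := L_f ⊗_s L_g (sym. prod.), ord ≤ 2.
Derive L from L₀ (diff closure).
L = (-14 - 24·x + 36·x^2) + (-6 + 18·x)·Dx + (1 - 6·x + 9·x^2)·Dx^2  (order 2).
h: a_k = 18, 108, 450, 1800, 6762, 121716/5, 425998/5, …
ICs: h(0) = 18, h′(0) = 108.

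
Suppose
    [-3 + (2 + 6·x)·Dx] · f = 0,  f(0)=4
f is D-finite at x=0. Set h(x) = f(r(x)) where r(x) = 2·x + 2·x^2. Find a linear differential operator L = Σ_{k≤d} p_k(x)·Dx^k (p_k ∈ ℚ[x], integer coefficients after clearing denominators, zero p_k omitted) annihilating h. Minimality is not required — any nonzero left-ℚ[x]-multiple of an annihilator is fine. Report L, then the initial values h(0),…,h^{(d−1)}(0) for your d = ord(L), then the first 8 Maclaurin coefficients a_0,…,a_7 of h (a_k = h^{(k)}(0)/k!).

L = (-3 - 6·x) + (1 + 6·x + 6·x^2)·Dx  (order 1).
h: a_k = 4, 12, -6, 18, -117/2, 405/2, -2943/4, 11097/4, …
ICs: h(0) = 4.

f: a_k = 4, 6, -9/2, 27/4, -405/32, 1701/64, -15309/256, 72171/512, …
Change of var in L_f (x↦r) gives L₀.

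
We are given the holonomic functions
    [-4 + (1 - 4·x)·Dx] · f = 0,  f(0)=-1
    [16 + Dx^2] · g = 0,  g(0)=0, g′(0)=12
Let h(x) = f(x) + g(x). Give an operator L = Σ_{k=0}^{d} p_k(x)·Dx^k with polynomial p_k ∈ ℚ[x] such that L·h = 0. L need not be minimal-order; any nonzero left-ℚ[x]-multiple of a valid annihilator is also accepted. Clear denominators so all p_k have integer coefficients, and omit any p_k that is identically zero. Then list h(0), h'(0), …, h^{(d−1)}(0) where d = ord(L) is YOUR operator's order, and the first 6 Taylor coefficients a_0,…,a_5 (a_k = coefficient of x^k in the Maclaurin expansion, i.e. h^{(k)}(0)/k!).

f: a_k = -1, -4, -16, -64, -256, -1024, …
g: a_k = 0, 12, 0, -32, 0, 128/5, …
h₀=f+g: left-lcm gives L₀, ord ≤ 3.
L = (448 - 512·x + 1024·x^2) + (-48 + 320·x - 768·x^2 + 1024·x^3)·Dx + (28 - 32·x + 64·x^2)·Dx^2 + (-3 + 20·x - 48·x^2 + 64·x^3)·Dx^3  (order 3).
h: a_k = -1, 8, -16, -96, -256, -4992/5, …
ICs: h(0) = -1, h′(0) = 8, h′′(0) = -32.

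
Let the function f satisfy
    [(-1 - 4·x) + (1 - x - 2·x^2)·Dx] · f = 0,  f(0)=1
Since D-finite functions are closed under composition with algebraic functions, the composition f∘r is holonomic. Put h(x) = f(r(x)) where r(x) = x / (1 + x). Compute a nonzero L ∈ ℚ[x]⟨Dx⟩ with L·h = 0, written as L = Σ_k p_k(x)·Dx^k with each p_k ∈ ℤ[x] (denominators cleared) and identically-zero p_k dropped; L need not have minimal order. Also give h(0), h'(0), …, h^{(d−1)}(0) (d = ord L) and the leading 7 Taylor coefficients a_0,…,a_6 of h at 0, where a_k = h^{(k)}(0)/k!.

L = (1 + 5·x) + (-1 - 2·x + x^2 + 2·x^3)·Dx  (order 1).
h: a_k = 1, 1, 2, 0, 4, -4, 12, …
ICs: h(0) = 1.

f: a_k = 1, 1, 3, 5, 11, 21, 43, …
h₀=f(r): pull back L_f along r ⇒ L₀.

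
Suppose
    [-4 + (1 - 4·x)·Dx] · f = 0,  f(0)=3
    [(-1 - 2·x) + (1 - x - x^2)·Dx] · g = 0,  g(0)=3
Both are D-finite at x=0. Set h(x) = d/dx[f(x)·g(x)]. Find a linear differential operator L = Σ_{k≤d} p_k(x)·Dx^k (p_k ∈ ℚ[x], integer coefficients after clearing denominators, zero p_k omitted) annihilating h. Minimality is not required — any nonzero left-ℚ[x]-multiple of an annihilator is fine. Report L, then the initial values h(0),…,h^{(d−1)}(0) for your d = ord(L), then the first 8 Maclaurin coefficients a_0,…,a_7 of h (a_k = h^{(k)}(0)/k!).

f: a_k = 3, 12, 48, 192, 768, 3072, 12288, 49152, …
g: a_k = 3, 3, 6, 9, 15, 24, 39, 63, …
h₀=f·g: eliminate ⇒ L₀, order ≤ 1·1.
Differentiate: ansatz ord ≤ ord L₀ ⇒ L.
L = (44 - 114·x - 66·x^2 + 192·x^3 + 192·x^4) + (-5 + 31·x - 33·x^2 - 62·x^3 + 60·x^4 + 48·x^5)·Dx  (order 1).
h: a_k = 45, 396, 2457, 13284, 66780, 321246, 1500471, 6861744, …
ICs: h(0) = 45.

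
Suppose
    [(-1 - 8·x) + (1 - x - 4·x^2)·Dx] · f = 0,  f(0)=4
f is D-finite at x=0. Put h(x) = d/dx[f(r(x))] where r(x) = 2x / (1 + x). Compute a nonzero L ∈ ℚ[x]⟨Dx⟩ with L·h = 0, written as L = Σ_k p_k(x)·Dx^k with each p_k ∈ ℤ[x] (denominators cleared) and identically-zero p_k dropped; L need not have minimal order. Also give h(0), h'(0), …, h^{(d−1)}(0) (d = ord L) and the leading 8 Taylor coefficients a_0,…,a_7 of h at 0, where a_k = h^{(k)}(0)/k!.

f: a_k = 4, 4, 20, 36, 116, 260, 724, 1764, …
Change of var in L_f (x↦r) gives L₀.
h=h₀': d/dx-closure on L₀ ⇒ L.
L = (18 + 102·x + 918·x^2 + 578·x^3) + (-1 - 18·x + 306·x^3 + 289·x^4)·Dx  (order 1).
h: a_k = 8, 144, 408, 4896, 11560, 124848, 275128, 2829888, …
ICs: h(0) = 8.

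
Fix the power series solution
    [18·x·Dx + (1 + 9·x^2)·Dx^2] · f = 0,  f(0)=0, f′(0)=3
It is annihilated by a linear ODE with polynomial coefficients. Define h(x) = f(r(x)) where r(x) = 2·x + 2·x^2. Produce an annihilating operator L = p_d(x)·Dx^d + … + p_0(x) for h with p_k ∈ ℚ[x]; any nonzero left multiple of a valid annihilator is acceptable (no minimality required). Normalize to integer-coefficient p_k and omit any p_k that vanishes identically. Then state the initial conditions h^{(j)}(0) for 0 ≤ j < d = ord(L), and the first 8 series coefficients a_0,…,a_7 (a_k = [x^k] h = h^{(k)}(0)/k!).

f: a_k = 0, 3, 0, -9, 0, 243/5, 0, -2187/7, …
L₀ from L_f via x↦r, Dx↦r'^{-1}Dx.
L = (-2 + 72·x + 288·x^2 + 432·x^3 + 216·x^4)·Dx + (1 + 2·x + 36·x^2 + 144·x^3 + 180·x^4 + 72·x^5)·Dx^2  (order 2).
h: a_k = 0, 6, 6, -72, -216, 6696/5, 7704, -171072/7, …
ICs: h(0) = 0, h′(0) = 6.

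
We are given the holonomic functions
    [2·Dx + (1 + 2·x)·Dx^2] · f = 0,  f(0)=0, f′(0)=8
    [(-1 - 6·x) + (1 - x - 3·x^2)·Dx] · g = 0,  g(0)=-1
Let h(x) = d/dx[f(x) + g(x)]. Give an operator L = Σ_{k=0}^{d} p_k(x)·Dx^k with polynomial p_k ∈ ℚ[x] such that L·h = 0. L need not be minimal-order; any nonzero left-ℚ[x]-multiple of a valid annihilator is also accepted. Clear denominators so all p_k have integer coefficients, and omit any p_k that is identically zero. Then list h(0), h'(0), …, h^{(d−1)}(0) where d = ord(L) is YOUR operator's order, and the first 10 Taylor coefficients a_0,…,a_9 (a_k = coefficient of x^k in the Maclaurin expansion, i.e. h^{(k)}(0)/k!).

L = (-74 - 412·x - 948·x^2 - 864·x^3 - 648·x^4) + (-17 - 212·x - 890·x^2 - 1644·x^3 - 1764·x^4 - 1080·x^5)·Dx + (5 + 27·x + 33·x^2 - 68·x^3 - 276·x^4 - 396·x^5 - 216·x^6)·Dx^2  (order 2).
h: a_k = 7, -24, 11, -140, -72, -838, -1007, -5088, -8383, -30926, …
ICs: h(0) = 7, h′(0) = -24.

f: a_k = 0, 8, -8, 32/3, -16, 128/5, -128/3, 512/7, -128, 2048/9, …
g: a_k = -1, -1, -4, -7, -19, -40, -97, -217, -508, -1159, …
L₀ := lclm(L_f,L_g); ord L₀ ≤ 2+1.
Differentiate: ansatz ord ≤ ord L₀ ⇒ L.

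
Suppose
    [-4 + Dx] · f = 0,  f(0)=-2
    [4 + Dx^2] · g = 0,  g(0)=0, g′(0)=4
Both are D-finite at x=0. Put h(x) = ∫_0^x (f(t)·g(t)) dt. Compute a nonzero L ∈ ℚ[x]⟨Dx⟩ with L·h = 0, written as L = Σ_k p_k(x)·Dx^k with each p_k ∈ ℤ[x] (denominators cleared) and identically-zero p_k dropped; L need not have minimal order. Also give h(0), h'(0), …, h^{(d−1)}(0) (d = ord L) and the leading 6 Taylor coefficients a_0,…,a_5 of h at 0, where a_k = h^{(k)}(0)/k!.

L = 20·Dx - 8·Dx^2 + Dx^3  (order 3).
h: a_k = 0, 0, -4, -32/3, -44/3, -64/5, …
ICs: h(0) = 0, h′(0) = 0, h′′(0) = -8.

f: a_k = -2, -8, -16, -64/3, -64/3, -256/15, …
g: a_k = 0, 4, 0, -8/3, 0, 8/15, …
h₀=f·g: eliminate ⇒ L₀, order ≤ 1·2.
h=∫h₀ ⇒ L = L₀·Dx.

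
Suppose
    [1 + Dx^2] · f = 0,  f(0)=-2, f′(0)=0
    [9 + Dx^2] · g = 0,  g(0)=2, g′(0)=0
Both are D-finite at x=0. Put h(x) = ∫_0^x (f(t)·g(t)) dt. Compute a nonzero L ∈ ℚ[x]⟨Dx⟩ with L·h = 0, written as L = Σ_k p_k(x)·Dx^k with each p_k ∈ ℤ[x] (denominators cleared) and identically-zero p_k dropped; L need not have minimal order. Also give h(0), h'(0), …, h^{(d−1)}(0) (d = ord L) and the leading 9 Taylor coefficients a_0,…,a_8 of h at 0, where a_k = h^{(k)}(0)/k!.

L = 64·Dx + 20·Dx^3 + Dx^5  (order 5).
h: a_k = 0, -4, 0, 20/3, 0, -68/15, 0, 104/63, 0, …
ICs: h(0) = 0, h′(0) = -4, h′′(0) = 0, h′′′(0) = 40, h′′′′(0) = 0.

f: a_k = -2, 0, 1, 0, -1/12, 0, 1/360, 0, -1/20160, …
g: a_k = 2, 0, -9, 0, 27/4, 0, -81/40, 0, 729/2240, …
Product ⇒ symmetric product L₀, ord ≤ 4.
∫: right-multiply L₀ by Dx.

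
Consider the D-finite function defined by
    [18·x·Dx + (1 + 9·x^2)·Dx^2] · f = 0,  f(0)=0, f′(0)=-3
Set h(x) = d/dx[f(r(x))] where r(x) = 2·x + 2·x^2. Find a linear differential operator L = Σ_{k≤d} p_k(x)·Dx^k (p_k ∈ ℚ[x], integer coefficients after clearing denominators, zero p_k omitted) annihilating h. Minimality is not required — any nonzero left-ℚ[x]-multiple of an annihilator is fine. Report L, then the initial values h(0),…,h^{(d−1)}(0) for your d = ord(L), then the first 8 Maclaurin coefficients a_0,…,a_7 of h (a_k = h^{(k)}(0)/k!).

f: a_k = 0, -3, 0, 9, 0, -243/5, 0, 2187/7, …
L₀ from L_f via x↦r, Dx↦r'^{-1}Dx.
Derive L from L₀ (diff closure).
L = (-2 + 72·x + 288·x^2 + 432·x^3 + 216·x^4) + (1 + 2·x + 36·x^2 + 144·x^3 + 180·x^4 + 72·x^5)·Dx  (order 1).
h: a_k = -6, -12, 216, 864, -6696, -46224, 171072, 2115072, …
ICs: h(0) = -6.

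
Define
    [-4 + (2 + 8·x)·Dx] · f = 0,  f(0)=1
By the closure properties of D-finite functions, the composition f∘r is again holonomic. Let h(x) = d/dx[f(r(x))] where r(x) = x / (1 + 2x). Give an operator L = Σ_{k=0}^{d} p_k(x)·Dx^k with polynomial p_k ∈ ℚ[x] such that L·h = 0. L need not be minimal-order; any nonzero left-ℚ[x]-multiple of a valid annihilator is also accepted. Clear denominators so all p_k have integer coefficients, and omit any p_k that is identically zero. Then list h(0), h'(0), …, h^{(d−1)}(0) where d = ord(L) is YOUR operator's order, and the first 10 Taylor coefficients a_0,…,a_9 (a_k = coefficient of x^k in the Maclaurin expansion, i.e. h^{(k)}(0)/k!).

f: a_k = 1, 2, -2, 4, -10, 28, -84, 264, -858, 2860, …
L₀ from L_f via x↦r, Dx↦r'^{-1}Dx.
Differentiate: ansatz ord ≤ ord L₀ ⇒ L.
L = (-6 - 24·x) + (-1 - 8·x - 12·x^2)·Dx  (order 1).
h: a_k = 2, -12, 60, -296, 1500, -7848, 42168, -231120, 1285164, -7222280, …
ICs: h(0) = 2.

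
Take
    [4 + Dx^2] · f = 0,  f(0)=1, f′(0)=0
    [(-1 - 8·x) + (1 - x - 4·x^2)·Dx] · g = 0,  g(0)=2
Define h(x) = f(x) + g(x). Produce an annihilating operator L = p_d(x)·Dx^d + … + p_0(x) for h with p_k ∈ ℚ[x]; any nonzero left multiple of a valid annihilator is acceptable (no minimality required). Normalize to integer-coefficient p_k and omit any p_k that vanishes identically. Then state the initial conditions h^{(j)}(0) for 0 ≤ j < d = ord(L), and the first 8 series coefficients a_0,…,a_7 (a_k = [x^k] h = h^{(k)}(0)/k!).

L = (-116 - 1008·x - 968·x^2 - 2688·x^3 - 640·x^4 - 1024·x^5) + (28 + 4·x - 8·x^2 - 200·x^3 - 480·x^4 - 384·x^5 - 512·x^6)·Dx + (-29 - 252·x - 242·x^2 - 672·x^3 - 160·x^4 - 256·x^5)·Dx^2 + (7 + x - 2·x^2 - 50·x^3 - 120·x^4 - 96·x^5 - 128·x^6)·Dx^3  (order 3).
h: a_k = 3, 2, 8, 18, 176/3, 130, 16286/45, 882, …
ICs: h(0) = 3, h′(0) = 2, h′′(0) = 16.

f: a_k = 1, 0, -2, 0, 2/3, 0, -4/45, 0, …
g: a_k = 2, 2, 10, 18, 58, 130, 362, 882, …
Sum ⇒ L₀ = lclm(L_f,L_g) in ℚ(x)⟨Dx⟩.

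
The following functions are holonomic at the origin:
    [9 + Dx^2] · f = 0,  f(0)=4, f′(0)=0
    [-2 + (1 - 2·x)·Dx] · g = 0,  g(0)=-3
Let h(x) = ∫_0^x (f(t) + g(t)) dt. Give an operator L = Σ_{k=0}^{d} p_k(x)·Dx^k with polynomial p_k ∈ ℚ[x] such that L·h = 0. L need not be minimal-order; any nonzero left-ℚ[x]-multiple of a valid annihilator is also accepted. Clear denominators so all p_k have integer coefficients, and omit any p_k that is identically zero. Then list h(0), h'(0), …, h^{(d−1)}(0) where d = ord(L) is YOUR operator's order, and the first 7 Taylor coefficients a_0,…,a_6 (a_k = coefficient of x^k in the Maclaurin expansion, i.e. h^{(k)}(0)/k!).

f: a_k = 4, 0, -18, 0, 27/2, 0, -81/20, …
g: a_k = -3, -6, -12, -24, -48, -96, -192, …
f+g: L₀ = lclm(L_f,L_g), ord ≤ 2+1.
∫: right-multiply L₀ by Dx.
L = (-594 + 648·x - 648·x^2)·Dx + (153 - 630·x + 972·x^2 - 648·x^3)·Dx^2 + (-66 + 72·x - 72·x^2)·Dx^3 + (17 - 70·x + 108·x^2 - 72·x^3)·Dx^4  (order 4).
h: a_k = 0, 1, -3, -10, -6, -69/10, -16, …
ICs: h(0) = 0, h′(0) = 1, h′′(0) = -6, h′′′(0) = -60.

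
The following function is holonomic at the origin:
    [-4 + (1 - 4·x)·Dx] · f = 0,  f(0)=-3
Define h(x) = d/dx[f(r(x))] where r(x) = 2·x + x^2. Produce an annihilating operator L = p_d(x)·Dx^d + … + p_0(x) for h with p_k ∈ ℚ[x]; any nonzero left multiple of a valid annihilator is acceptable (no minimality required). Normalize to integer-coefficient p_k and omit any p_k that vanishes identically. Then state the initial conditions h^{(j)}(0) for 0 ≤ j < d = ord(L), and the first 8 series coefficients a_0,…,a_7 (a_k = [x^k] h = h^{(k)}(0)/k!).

f: a_k = -3, -12, -48, -192, -768, -3072, -12288, -49152, …
h₀=f(r): pull back L_f along r ⇒ L₀.
Derive L from L₀ (diff closure).
L = (17 + 24·x + 12·x^2) + (-1 + 7·x + 12·x^2 + 4·x^3)·Dx  (order 1).
h: a_k = -24, -408, -5184, -58560, -620160, -6304896, -62318592, -603396096, …
ICs: h(0) = -24.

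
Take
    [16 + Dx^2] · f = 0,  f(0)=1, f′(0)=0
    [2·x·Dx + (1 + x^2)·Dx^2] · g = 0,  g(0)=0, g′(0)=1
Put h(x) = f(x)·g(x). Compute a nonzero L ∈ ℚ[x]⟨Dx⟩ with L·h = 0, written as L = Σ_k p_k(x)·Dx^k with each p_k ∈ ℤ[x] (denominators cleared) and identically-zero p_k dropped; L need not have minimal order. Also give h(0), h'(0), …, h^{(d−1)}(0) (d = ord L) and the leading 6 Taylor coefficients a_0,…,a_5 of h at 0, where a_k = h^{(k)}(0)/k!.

L = (5440 + 19136·x^2 + 25856·x^4 + 16384·x^6 + 4096·x^8) + (1152·x + 3200·x^3 + 3072·x^5 + 1024·x^7)·Dx + (612 + 2252·x^2 + 3168·x^4 + 2048·x^6 + 512·x^8)·Dx^2 + (72·x + 200·x^3 + 192·x^5 + 64·x^7)·Dx^3 + (17 + 66·x^2 + 97·x^4 + 64·x^6 + 16·x^8)·Dx^4  (order 4).
h: a_k = 0, 1, 0, -25/3, 0, 203/15, …
ICs: h(0) = 0, h′(0) = 1, h′′(0) = 0, h′′′(0) = -50.

f: a_k = 1, 0, -8, 0, 32/3, 0, …
g: a_k = 0, 1, 0, -1/3, 0, 1/5, …
h₀=f·g: eliminate ⇒ L₀, order ≤ 2·2.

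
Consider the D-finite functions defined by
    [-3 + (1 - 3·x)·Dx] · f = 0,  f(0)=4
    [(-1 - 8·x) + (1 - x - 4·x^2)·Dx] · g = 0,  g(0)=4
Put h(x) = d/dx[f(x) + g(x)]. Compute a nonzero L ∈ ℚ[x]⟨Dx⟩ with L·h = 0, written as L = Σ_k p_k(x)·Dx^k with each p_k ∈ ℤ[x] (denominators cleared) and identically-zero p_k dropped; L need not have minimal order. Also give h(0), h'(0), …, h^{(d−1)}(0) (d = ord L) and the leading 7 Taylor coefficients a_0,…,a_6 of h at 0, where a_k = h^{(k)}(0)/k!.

f: a_k = 4, 12, 36, 108, 324, 972, 2916, …
g: a_k = 4, 4, 20, 36, 116, 260, 724, …
L₀ := lclm(L_f,L_g); ord L₀ ≤ 1+1.
Derive L from L₀ (diff closure).
L = (54 - 288·x + 1728·x^2 - 2304·x^3 + 1728·x^4) + (-42·x - 144·x^2 + 1248·x^3 - 2088·x^4 + 1728·x^5)·Dx + (-1 + 16·x - 71·x^2 + 96·x^3 + 72·x^4 - 312·x^5 + 288·x^6)·Dx^2  (order 2).
h: a_k = 16, 112, 432, 1760, 6160, 21840, 73584, …
ICs: h(0) = 16, h′(0) = 112.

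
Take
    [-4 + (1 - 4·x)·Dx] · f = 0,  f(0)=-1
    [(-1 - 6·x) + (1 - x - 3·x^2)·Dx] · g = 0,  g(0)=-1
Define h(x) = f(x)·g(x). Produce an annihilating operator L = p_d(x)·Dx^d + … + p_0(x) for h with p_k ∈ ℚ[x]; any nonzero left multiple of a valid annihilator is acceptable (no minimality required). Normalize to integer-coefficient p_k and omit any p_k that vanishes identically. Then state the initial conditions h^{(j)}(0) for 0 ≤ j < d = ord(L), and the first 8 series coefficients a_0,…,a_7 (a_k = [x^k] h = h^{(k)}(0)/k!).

f: a_k = -1, -4, -16, -64, -256, -1024, -4096, -16384, …
g: a_k = -1, -1, -4, -7, -19, -40, -97, -217, …
Sym-product of L_f,L_g gives L₀ (≤ ord 1).
L = (-5 + 2·x + 36·x^2) + (1 - 5·x + x^2 + 12·x^3)·Dx  (order 1).
h: a_k = 1, 5, 24, 103, 431, 1764, 7153, 28829, …
ICs: h(0) = 1.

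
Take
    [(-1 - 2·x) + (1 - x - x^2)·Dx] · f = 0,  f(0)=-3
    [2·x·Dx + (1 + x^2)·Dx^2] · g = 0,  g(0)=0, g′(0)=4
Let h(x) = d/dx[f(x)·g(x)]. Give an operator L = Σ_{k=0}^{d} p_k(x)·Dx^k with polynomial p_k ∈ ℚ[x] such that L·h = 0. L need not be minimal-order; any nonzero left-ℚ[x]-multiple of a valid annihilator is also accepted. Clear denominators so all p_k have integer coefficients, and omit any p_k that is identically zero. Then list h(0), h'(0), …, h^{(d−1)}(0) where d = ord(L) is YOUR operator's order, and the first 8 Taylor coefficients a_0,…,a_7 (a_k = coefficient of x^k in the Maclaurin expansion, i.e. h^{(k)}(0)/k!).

L = (2 + 30·x^2 + 24·x^3 + 36·x^4) + (4 + 10·x + 12·x^2 + 22·x^3 + 24·x^4 + 24·x^5)·Dx + (-1 - 2·x^2 + 4·x^3 + 2·x^4 + 4·x^5 + 3·x^6)·Dx^2  (order 2).
h: a_k = -12, -24, -60, -128, -272, -2592/5, -4868/5, -63136/35, …
ICs: h(0) = -12, h′(0) = -24.

f: a_k = -3, -3, -6, -9, -15, -24, -39, -63, …
g: a_k = 0, 4, 0, -4/3, 0, 4/5, 0, -4/7, …
L₀ := L_f ⊗_s L_g (sym. prod.), ord ≤ 2.
h₀' ⇒ L via d/dx closure of L₀.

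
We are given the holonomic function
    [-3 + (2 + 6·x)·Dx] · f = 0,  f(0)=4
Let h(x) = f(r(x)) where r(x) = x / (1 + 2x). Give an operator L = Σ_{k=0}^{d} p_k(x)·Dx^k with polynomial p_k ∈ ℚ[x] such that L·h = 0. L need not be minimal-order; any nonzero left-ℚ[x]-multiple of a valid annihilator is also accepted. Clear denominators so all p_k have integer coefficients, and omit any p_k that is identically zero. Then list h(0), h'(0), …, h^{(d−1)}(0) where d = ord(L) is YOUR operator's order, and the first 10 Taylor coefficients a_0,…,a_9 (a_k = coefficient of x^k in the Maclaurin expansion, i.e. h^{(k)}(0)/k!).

f: a_k = 4, 6, -9/2, 27/4, -405/32, 1701/64, -15309/256, 72171/512, -2814669/8192, 14073345/16384, …
f∘r: x↦r, Dx↦Dx/r' in L_f ⇒ L₀.
L = -3 + (2 + 14·x + 20·x^2)·Dx  (order 1).
h: a_k = 4, 6, -33/2, 195/4, -4965/32, 33909/64, -492501/256, 3761283/512, -239121645/8192, 1959887265/16384, …
ICs: h(0) = 4.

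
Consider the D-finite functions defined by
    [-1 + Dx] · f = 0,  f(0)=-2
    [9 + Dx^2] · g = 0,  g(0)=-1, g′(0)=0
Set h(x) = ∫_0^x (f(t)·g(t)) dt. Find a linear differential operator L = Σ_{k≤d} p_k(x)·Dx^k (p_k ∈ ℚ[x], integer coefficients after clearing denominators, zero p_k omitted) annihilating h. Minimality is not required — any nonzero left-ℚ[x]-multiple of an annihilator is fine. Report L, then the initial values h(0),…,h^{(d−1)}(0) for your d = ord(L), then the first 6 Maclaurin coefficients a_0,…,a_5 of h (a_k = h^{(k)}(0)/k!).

f: a_k = -2, -2, -1, -1/3, -1/12, -1/60, …
g: a_k = -1, 0, 9/2, 0, -27/8, 0, …
Product ⇒ symmetric product L₀, ord ≤ 2.
h=∫₀ˣh₀: take L = L₀·Dx.
L = 10·Dx - 2·Dx^2 + Dx^3  (order 3).
h: a_k = 0, 2, 1, -8/3, -13/6, 7/15, …
ICs: h(0) = 0, h′(0) = 2, h′′(0) = 2.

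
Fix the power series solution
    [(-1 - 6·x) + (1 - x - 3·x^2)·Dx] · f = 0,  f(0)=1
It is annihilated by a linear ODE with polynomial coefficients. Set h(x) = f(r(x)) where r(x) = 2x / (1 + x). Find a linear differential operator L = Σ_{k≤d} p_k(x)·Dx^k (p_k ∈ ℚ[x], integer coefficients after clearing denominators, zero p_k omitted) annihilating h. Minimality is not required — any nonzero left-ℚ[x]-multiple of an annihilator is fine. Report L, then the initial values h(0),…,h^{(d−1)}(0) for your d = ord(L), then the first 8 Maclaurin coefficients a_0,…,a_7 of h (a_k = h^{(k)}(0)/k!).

L = (2 + 26·x) + (-1 - x + 13·x^2 + 13·x^3)·Dx  (order 1).
h: a_k = 1, 2, 14, 26, 182, 338, 2366, 4394, …
ICs: h(0) = 1.

f: a_k = 1, 1, 4, 7, 19, 40, 97, 217, …
L₀ from L_f via x↦r, Dx↦r'^{-1}Dx.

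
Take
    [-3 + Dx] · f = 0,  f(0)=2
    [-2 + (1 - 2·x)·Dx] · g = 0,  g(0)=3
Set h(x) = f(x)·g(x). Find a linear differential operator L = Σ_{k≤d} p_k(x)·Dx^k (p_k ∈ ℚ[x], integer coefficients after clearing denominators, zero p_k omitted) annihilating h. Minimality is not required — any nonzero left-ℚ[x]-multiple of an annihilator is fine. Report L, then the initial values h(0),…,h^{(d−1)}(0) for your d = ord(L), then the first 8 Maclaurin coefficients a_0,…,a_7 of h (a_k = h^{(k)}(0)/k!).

L = (5 - 6·x) + (-1 + 2·x)·Dx  (order 1).
h: a_k = 6, 30, 87, 201, 1689/4, 17133/20, 13755/8, 963579/280, …
ICs: h(0) = 6.

f: a_k = 2, 6, 9, 9, 27/4, 81/20, 81/40, 243/280, …
g: a_k = 3, 6, 12, 24, 48, 96, 192, 384, …
f·g: L₀ = L_f ⊗_s L_g, ord ≤ 1·1.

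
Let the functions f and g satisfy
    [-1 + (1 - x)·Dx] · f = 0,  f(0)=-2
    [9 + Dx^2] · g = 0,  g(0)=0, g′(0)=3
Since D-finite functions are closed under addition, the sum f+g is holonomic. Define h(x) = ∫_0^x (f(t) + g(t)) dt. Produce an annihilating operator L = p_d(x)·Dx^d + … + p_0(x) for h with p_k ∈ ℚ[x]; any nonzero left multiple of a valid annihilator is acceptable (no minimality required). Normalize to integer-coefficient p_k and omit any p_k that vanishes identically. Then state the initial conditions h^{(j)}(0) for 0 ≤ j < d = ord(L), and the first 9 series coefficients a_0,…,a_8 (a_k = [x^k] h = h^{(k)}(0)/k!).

L = (135 - 162·x + 81·x^2)·Dx + (-99 + 261·x - 243·x^2 + 81·x^3)·Dx^2 + (15 - 18·x + 9·x^2)·Dx^3 + (-11 + 29·x - 27·x^2 + 9·x^3)·Dx^4  (order 4).
h: a_k = 0, -2, 1/2, -2/3, -13/8, -2/5, 1/240, -2/7, -1363/4480, …
ICs: h(0) = 0, h′(0) = -2, h′′(0) = 1, h′′′(0) = -4.

f: a_k = -2, -2, -2, -2, -2, -2, -2, -2, -2, …
g: a_k = 0, 3, 0, -9/2, 0, 81/40, 0, -243/560, 0, …
f+g: L₀ = lclm(L_f,L_g), ord ≤ 1+2.
h=∫₀ˣh₀: take L = L₀·Dx.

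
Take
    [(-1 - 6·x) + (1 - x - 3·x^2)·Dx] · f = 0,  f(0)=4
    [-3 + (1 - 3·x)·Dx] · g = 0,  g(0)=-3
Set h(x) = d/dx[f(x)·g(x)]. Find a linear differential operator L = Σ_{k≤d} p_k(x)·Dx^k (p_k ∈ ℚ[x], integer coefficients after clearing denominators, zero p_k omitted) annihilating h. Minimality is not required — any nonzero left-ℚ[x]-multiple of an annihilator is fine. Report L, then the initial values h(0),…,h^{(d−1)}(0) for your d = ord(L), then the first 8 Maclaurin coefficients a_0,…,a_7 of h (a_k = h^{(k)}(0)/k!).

L = (32 - 54·x - 216·x^2 + 972·x^4) + (-4 + 16·x + 27·x^2 - 144·x^3 + 243·x^5)·Dx  (order 1).
h: a_k = -48, -384, -1980, -8832, -35520, -134856, -490224, -1729536, …
ICs: h(0) = -48.

f: a_k = 4, 4, 16, 28, 76, 160, 388, 868, …
g: a_k = -3, -9, -27, -81, -243, -729, -2187, -6561, …
Sym-product of L_f,L_g gives L₀ (≤ ord 1).
Differentiate: ansatz ord ≤ ord L₀ ⇒ L.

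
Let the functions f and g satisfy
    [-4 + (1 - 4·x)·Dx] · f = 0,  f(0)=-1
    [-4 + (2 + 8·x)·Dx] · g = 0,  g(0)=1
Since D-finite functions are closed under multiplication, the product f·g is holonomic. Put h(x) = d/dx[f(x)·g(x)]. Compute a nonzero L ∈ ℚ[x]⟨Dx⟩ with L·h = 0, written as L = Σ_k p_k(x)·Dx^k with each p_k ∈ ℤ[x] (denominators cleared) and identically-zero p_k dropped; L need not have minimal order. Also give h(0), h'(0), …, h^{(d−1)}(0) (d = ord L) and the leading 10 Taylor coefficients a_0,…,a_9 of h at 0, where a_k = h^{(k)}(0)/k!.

f: a_k = -1, -4, -16, -64, -256, -1024, -4096, -16384, -65536, -262144, …
g: a_k = 1, 2, -2, 4, -10, 28, -84, 264, -858, 2860, …
Product ⇒ symmetric product L₀, ord ≤ 1.
h₀' ⇒ L via d/dx closure of L₀.
L = (22 + 144·x + 96·x^2) + (-3 - 4·x + 48·x^2 + 64·x^3)·Dx  (order 1).
h: a_k = -6, -44, -276, -1432, -7300, -34536, -163016, -738352, -3348324, -14784200, …
ICs: h(0) = -6.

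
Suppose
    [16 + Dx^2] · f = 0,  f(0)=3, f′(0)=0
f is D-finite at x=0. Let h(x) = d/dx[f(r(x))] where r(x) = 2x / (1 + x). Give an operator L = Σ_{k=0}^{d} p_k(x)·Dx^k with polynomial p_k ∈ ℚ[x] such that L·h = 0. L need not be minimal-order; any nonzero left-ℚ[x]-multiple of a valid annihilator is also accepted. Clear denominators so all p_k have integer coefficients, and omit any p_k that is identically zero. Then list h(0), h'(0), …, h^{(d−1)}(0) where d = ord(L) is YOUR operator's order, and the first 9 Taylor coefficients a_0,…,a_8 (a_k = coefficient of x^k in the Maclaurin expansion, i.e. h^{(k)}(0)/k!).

f: a_k = 3, 0, -24, 0, 32, 0, -256/15, 0, 512/105, …
Change of var in L_f (x↦r) gives L₀.
h=h₀': d/dx-closure on L₀ ⇒ L.
L = (70 + 12·x + 6·x^2) + (6 + 18·x + 18·x^2 + 6·x^3)·Dx + (1 + 4·x + 6·x^2 + 4·x^3 + x^4)·Dx^2  (order 2).
h: a_k = 0, -192, 576, 896, -8320, 106432/5, -108864/5, -3730688/105, 7332096/35, …
ICs: h(0) = 0, h′(0) = -192.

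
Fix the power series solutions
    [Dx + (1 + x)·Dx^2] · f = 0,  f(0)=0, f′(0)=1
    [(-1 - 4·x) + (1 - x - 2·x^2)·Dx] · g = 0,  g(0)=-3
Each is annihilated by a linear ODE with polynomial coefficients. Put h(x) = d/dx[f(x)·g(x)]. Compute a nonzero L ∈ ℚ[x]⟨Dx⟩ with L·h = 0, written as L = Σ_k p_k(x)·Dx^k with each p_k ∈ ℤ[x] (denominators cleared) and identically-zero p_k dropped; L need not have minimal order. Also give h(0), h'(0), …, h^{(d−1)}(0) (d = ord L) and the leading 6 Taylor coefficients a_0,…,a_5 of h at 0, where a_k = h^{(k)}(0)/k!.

L = (72 + 180·x + 144·x^2) + (13 + 93·x + 192·x^2 + 112·x^3)·Dx + (-5 - 8·x + 15·x^2 + 34·x^3 + 16·x^4)·Dx^2  (order 2).
h: a_k = -3, -3, -51/2, -43, -567/4, -2961/10, …
ICs: h(0) = -3, h′(0) = -3.

f: a_k = 0, 1, -1/2, 1/3, -1/4, 1/5, …
g: a_k = -3, -3, -9, -15, -33, -63, …
h₀=f·g: eliminate ⇒ L₀, order ≤ 2·1.
h₀' ⇒ L via d/dx closure of L₀.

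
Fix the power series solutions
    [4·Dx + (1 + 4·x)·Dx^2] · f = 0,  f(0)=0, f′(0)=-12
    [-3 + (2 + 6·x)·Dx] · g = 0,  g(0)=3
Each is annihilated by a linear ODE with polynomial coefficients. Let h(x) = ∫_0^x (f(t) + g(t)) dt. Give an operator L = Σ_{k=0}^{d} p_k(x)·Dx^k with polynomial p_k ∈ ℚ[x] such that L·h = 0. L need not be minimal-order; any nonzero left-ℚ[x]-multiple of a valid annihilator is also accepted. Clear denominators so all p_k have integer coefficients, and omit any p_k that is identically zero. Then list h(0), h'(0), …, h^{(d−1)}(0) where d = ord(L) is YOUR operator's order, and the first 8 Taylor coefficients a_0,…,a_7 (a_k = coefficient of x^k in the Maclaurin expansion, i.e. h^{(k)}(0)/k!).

L = (84 + 144·x)·Dx^2 + (101 + 552·x + 720·x^2)·Dx^3 + (10 + 94·x + 288·x^2 + 288·x^3)·Dx^4  (order 4).
h: a_k = 0, 3, -15/4, 55/8, -943/64, 23361/640, -253639/2560, 2051225/7168, …
ICs: h(0) = 0, h′(0) = 3, h′′(0) = -15/2, h′′′(0) = 165/4.

f: a_k = 0, -12, 24, -64, 192, -3072/5, 2048, -49152/7, …
g: a_k = 3, 9/2, -27/8, 81/16, -1215/128, 5103/256, -45927/1024, 216513/2048, …
Sum ⇒ L₀ = lclm(L_f,L_g) in ℚ(x)⟨Dx⟩.
h=∫₀ˣh₀: take L = L₀·Dx.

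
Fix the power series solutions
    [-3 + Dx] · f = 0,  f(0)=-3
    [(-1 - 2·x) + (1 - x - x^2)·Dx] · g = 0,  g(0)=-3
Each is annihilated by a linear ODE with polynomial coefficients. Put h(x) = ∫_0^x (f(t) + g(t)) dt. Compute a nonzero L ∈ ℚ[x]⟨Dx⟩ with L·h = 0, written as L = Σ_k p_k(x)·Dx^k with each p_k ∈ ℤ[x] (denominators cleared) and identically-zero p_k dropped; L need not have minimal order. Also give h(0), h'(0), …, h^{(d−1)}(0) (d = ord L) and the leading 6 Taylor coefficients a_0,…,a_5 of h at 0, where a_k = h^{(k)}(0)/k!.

L = (3 + 9·x + 45·x^2 + 18·x^3)·Dx + (5 - 24·x - 15·x^2 + 18·x^3 + 9·x^4)·Dx^2 + (-2 + 7·x - 8·x^3 - 3·x^4)·Dx^3  (order 3).
h: a_k = 0, -6, -6, -13/2, -45/8, -201/40, …
ICs: h(0) = 0, h′(0) = -6, h′′(0) = -12.

f: a_k = -3, -9, -27/2, -27/2, -81/8, -243/40, …
g: a_k = -3, -3, -6, -9, -15, -24, …
h₀=f+g: left-lcm gives L₀, ord ≤ 2.
h=∫₀ˣh₀: take L = L₀·Dx.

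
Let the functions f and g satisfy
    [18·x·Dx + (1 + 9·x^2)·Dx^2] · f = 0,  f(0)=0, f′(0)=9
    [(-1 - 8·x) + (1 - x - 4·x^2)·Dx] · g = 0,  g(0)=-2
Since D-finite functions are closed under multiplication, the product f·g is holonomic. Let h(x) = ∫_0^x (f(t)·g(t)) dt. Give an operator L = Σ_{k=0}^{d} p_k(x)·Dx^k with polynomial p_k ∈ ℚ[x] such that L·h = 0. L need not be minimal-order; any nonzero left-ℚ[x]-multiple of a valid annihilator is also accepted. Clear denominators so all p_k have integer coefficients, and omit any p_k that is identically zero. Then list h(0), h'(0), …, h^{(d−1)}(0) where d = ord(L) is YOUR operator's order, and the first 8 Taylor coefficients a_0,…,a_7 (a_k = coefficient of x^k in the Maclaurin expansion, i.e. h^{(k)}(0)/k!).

L = (8 + 18·x + 216·x^2)·Dx + (2 - 2·x + 36·x^2 + 216·x^3)·Dx^2 + (-1 + x - 5·x^2 + 9·x^3 + 36·x^4)·Dx^3  (order 3).
h: a_k = 0, 0, -9, -6, -9, -108/5, -453/5, -4878/35, …
ICs: h(0) = 0, h′(0) = 0, h′′(0) = -18.

f: a_k = 0, 9, 0, -27, 0, 729/5, 0, -6561/7, …
g: a_k = -2, -2, -10, -18, -58, -130, -362, -882, …
L₀ := L_f ⊗_s L_g (sym. prod.), ord ≤ 2.
Integrate: L := L₀·Dx.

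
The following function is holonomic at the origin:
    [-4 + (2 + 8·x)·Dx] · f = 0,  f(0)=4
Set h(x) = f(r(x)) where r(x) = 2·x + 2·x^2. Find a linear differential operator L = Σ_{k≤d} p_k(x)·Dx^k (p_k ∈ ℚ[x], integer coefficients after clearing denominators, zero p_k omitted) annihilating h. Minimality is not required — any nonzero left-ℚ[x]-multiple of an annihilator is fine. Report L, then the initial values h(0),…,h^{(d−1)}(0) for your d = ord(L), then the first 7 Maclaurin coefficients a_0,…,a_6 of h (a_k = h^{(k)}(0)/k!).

f: a_k = 4, 8, -8, 16, -40, 112, -336, …
Substitute x→r, Dx→(1/r')Dx; clear ⇒ L₀.
L = (-4 - 8·x) + (1 + 8·x + 8·x^2)·Dx  (order 1).
h: a_k = 4, 16, -16, 64, -288, 1408, -7296, …
ICs: h(0) = 4.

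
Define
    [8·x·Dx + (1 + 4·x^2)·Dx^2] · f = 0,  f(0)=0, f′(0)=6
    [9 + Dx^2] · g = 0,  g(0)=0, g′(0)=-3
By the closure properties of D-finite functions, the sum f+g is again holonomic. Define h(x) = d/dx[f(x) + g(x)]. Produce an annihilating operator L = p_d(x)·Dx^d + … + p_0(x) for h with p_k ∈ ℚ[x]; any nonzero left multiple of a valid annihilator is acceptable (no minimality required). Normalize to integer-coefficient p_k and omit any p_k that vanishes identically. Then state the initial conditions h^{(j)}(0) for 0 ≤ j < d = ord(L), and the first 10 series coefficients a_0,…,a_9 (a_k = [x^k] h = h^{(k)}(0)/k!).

f: a_k = 0, 6, 0, -8, 0, 96/5, 0, -384/7, 0, 512/3, …
g: a_k = 0, -3, 0, 9/2, 0, -81/40, 0, 243/560, 0, -243/4480, …
h₀=f+g: left-lcm gives L₀, ord ≤ 4.
h₀' ⇒ L via d/dx closure of L₀.
L = (-2808·x + 19008·x^3 + 10368·x^5) + (9 + 1548·x^2 + 7344·x^4 + 5184·x^6)·Dx + (-312·x + 2112·x^3 + 1152·x^5)·Dx^2 + (1 + 172·x^2 + 816·x^4 + 576·x^6)·Dx^3  (order 3).
h: a_k = 3, 0, -21/2, 0, 687/8, 0, -30477/80, 0, 6879093/4480, 0, …
ICs: h(0) = 3, h′(0) = 0, h′′(0) = -21.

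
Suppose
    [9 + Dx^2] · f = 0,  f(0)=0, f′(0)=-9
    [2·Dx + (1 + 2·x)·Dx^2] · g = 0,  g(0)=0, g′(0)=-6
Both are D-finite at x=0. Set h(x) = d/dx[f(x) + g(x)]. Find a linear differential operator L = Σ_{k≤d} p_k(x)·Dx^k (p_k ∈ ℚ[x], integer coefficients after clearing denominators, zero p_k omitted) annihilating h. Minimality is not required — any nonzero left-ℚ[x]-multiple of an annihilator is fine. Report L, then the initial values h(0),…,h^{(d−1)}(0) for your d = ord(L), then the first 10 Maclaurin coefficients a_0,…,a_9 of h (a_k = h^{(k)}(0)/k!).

f: a_k = 0, -9, 0, 27/2, 0, -243/40, 0, 729/560, 0, -729/4480, …
g: a_k = 0, -6, 6, -8, 12, -96/5, 32, -384/7, 96, -512/3, …
f+g: L₀ = lclm(L_f,L_g), ord ≤ 2+2.
Derive L from L₀ (diff closure).
L = (594 + 648·x + 648·x^2) + (153 + 630·x + 972·x^2 + 648·x^3)·Dx + (66 + 72·x + 72·x^2)·Dx^2 + (17 + 70·x + 108·x^2 + 72·x^3)·Dx^3  (order 3).
h: a_k = -15, 12, 33/2, 48, -1011/8, 192, -29991/80, 768, -6887841/4480, 3072, …
ICs: h(0) = -15, h′(0) = 12, h′′(0) = 33.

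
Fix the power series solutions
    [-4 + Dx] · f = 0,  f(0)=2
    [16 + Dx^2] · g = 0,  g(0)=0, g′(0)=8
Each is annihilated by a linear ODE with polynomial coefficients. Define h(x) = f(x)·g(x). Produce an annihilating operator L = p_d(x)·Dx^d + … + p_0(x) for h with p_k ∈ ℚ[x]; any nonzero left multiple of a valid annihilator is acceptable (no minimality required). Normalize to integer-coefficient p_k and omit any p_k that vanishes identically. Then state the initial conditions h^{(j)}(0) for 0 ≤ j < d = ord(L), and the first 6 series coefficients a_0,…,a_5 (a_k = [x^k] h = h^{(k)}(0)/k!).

f: a_k = 2, 8, 16, 64/3, 64/3, 256/15, …
g: a_k = 0, 8, 0, -64/3, 0, 256/15, …
f·g: L₀ = L_f ⊗_s L_g, ord ≤ 1·2.
L = 32 - 8·Dx + Dx^2  (order 2).
h: a_k = 0, 16, 64, 256/3, 0, -2048/15, …
ICs: h(0) = 0, h′(0) = 16.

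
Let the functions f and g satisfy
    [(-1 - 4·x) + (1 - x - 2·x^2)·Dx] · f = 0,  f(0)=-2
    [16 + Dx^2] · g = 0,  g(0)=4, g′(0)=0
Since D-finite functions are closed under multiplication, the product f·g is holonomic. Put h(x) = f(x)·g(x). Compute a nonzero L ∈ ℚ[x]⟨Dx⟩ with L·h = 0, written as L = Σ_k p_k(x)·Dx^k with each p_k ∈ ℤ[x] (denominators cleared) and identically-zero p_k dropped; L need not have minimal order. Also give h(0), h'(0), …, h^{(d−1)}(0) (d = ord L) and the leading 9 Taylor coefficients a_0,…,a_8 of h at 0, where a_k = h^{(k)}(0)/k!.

f: a_k = -2, -2, -6, -10, -22, -42, -86, -170, -342, …
g: a_k = 4, 0, -32, 0, 128/3, 0, -1024/45, 0, 2048/315, …
L₀ := L_f ⊗_s L_g (sym. prod.), ord ≤ 2.
L = (-12 + 16·x + 32·x^2) + (2 + 8·x)·Dx + (-1 + x + 2·x^2)·Dx^2  (order 2).
h: a_k = -8, -8, 40, 24, 56/3, 200/3, 6728/45, 12728/45, 179192/315, …
ICs: h(0) = -8, h′(0) = -8.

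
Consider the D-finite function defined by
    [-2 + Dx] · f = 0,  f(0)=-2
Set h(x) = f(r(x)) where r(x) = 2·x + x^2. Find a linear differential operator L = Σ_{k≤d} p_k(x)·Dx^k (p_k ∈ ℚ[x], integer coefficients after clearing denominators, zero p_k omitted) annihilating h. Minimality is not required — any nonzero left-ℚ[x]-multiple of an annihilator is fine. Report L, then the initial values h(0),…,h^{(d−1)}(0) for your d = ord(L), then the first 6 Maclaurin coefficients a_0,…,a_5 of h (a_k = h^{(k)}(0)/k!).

f: a_k = -2, -4, -4, -8/3, -4/3, -8/15, …
Substitute x→r, Dx→(1/r')Dx; clear ⇒ L₀.
L = (-4 - 4·x) + Dx  (order 1).
h: a_k = -2, -8, -20, -112/3, -172/3, -1136/15, …
ICs: h(0) = -2.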